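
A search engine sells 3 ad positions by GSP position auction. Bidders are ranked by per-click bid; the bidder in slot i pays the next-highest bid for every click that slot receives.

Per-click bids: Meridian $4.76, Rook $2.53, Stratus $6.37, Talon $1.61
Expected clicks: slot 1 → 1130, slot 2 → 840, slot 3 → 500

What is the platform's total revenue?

Ranked by bid: $6.37 (Stratus) > $4.76 (Meridian) > $2.53 (Rook) > $1.61 (Talon)
Slot 1: Stratus pays $4.76 × 1130 = $5378.80
Slot 2: Meridian pays $2.53 × 840 = $2125.20
Slot 3: Rook pays $1.61 × 500 = $805.00
Total = $8309.00

Total revenue: $8309.00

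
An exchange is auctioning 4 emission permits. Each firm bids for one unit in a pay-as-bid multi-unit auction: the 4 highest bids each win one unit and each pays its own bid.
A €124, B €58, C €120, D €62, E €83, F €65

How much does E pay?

Ordering the bids: 124 (A), 120 (C), 83 (E), 65 (F), 62 (D), 58 (B)
Winners (4 units): A, C, E, F.
E wins → own bid €83.

E pays €83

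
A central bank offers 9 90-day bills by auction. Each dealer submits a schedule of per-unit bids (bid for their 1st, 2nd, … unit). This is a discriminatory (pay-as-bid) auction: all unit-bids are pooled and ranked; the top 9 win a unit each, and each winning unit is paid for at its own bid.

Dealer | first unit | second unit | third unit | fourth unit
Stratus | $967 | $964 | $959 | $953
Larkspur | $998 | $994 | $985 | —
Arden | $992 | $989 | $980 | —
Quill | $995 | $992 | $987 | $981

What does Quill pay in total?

Merging the schedules and taking the best 9: 998 (Larkspur-1), 995 (Quill-1), 994 (Larkspur-2), 992 (Arden-1), 992 (Quill-2), 989 (Arden-2), 987 (Quill-3), 985 (Larkspur-3), 981 (Quill-4)
Next rejected bid: $980 (not a price — pay-as-bid).
Quill's winning unit-bids: 995 + 992 + 987 + 981 = $3,955.

Quill pays $3,955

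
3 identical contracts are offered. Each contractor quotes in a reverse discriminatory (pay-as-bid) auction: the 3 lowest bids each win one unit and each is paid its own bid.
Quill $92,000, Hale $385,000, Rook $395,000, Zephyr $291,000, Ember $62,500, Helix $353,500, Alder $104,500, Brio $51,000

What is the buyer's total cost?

Total cost: $205,500

Bids ranked low→high: 51,000 (Brio), 62,500 (Ember), 92,000 (Quill), 104,500 (Alder), 291,000 (Zephyr), …
Lowest 3: Brio, Ember, Quill.
Total cost = 51,000 + 62,500 + 92,000 = $205,500.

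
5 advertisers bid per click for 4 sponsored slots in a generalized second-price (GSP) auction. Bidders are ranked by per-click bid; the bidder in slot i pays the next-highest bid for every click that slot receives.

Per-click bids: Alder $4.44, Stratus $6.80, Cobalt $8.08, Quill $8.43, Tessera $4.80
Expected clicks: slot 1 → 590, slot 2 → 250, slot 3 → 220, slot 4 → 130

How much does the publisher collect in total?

Per-click bids in order: $8.43 (Quill) > $8.08 (Cobalt) > $6.80 (Stratus) > $4.80 (Tessera) > $4.44 (Alder)
Slot 1: Quill pays $8.08 × 590 = $4767.20
Slot 2: Cobalt pays $6.80 × 250 = $1700.00
Slot 3: Stratus pays $4.80 × 220 = $1056.00
Slot 4: Tessera pays $4.44 × 130 = $577.20
Total = $8100.40

Total revenue: $8100.40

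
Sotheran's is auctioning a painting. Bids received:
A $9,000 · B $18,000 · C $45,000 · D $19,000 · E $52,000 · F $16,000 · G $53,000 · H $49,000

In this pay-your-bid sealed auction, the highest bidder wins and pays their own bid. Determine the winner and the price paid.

Bids in order: 53,000 (G) > 52,000 (E) > 49,000 (H) > 45,000 (C) > 19,000 (D) > 18,000 (B) > …
First-price: G pays what they bid, $53,000.

G pays $53,000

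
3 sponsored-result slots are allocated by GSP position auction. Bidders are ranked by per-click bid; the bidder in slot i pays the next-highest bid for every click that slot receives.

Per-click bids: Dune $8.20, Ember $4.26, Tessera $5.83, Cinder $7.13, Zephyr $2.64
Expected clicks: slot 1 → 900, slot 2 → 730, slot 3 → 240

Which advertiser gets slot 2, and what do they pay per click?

Sorting advertisers: $8.20 (Dune) > $7.13 (Cinder) > $5.83 (Tessera) > $4.26 (Ember) > …
Slot 2 goes to the second-ranked bidder, Cinder, who pays the next bid down: $5.83/click.

Cinder; $5.83 per click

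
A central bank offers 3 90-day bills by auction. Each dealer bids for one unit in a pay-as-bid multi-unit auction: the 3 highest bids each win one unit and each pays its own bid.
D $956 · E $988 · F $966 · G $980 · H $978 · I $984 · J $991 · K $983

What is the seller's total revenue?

Sorting: 991 (J), 988 (E), 984 (I), 983 (K), 980 (G), …
The 3 highest are J, E, I.
Total revenue = 991 + 988 + 984 = $2,963.

Total revenue: $2,963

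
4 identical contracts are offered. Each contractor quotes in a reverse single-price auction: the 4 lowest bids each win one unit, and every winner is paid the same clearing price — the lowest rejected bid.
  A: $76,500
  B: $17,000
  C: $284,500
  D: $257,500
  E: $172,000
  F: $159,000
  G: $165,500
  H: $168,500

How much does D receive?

Bids ranked low→high: 17,000 (B), 76,500 (A), 159,000 (F), 165,500 (G), 168,500 (H), 172,000 (E), …
Lowest 4: B, A, F, G.
Clearing price = lowest rejected bid = $168,500.
D does not win → is paid $0.

D is paid $0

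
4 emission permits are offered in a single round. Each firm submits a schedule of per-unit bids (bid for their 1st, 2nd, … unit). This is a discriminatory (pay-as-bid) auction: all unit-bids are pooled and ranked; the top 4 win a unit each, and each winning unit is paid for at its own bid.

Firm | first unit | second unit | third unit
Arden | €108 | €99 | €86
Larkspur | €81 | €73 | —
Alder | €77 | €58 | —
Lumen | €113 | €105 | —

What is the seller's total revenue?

Merging the schedules and taking the best 4: 113 (Lumen-1), 108 (Arden-1), 105 (Lumen-2), 99 (Arden-2)
Next rejected bid: €86 (not a price — pay-as-bid).
Each winning unit pays its own bid.
Revenue = 113 + 108 + 105 + 99 = €425.

Total revenue: €425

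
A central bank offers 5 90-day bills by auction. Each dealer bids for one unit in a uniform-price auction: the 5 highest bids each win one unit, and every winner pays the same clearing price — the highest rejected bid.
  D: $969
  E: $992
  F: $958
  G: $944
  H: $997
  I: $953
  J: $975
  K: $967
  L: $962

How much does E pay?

Sorting: 997 (H), 992 (E), 975 (J), 969 (D), 967 (K), 962 (L), 958 (F), …
The 5 highest are H, E, J, D, K.
Highest unsuccessful bid: $962 → clearing price.
E wins → pays $962.

E pays $962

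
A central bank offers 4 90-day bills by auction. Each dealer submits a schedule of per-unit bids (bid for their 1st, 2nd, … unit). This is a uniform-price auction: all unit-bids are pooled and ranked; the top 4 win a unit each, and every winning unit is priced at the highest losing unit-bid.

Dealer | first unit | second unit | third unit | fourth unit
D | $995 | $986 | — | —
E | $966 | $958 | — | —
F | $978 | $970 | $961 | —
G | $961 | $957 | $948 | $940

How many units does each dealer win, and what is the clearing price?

D 2, F 2; clearing price $966

Pooled unit-bids ranked (top 4): 995 (D-1), 986 (D-2), 978 (F-1), 970 (F-2)
The (k+1)-th unit-bid is $966.
Allocation: D 2, F 2.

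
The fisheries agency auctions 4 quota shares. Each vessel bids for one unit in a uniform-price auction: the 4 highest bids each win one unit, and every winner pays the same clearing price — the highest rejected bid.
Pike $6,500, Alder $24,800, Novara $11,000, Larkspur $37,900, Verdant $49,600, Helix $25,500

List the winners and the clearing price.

Verdant, Larkspur, Helix, Alder; each pays $11,000

Ordering the bids: 49,600 (Verdant), 37,900 (Larkspur), 25,500 (Helix), 24,800 (Alder), 11,000 (Novara), 6,500 (Pike)
Winners (4 units): Verdant, Larkspur, Helix, Alder.
First losing bid is Novara's $11,000, which sets the uniform price.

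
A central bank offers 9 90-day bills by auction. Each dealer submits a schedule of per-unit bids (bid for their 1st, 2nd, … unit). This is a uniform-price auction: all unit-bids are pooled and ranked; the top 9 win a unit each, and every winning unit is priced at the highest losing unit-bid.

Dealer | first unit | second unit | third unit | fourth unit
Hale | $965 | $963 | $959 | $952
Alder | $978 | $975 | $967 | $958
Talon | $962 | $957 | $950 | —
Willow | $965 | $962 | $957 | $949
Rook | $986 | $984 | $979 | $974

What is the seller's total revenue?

Total revenue: $8,667

All unit-bids, highest first — top 9: 986 (Rook-1), 984 (Rook-2), 979 (Rook-3), 978 (Alder-1), 975 (Alder-2), 974 (Rook-4), 967 (Alder-3), 965 (Hale-1), 965 (Willow-1)
Highest rejected unit-bid = $963.
Allocation: Alder 3, Hale 1, Rook 4, Willow 1. Every unit priced at $963.
Revenue = 9 × 963 = $8,667.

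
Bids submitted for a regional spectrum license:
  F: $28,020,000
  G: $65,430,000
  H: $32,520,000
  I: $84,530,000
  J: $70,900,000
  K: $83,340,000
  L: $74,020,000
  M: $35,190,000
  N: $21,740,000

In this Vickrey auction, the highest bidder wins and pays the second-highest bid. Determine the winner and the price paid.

Bids in order: 84,530,000 (I) > 83,340,000 (K) > 74,020,000 (L) > 70,900,000 (J) > 65,430,000 (G) > 35,190,000 (M) > …
I is highest; pays the second-highest bid, $83,340,000.

I pays $83,340,000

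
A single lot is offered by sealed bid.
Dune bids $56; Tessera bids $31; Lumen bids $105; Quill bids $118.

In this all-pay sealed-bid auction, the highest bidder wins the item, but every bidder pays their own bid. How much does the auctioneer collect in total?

Bids in order: 118 (Quill) > 105 (Lumen) > 56 (Dune) > 31 (Tessera)
Every bidder forfeits their bid regardless of winning.
Revenue = 56 + 31 + 105 + 118 = $310.

Total revenue: $310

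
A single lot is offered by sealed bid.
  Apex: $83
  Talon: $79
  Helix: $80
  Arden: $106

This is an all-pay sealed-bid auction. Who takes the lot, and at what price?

Arden pays $106

Sorting bids: 106 (Arden) > 83 (Apex) > 80 (Helix) > 79 (Talon)
Arden wins with the top bid; all bids are sunk regardless.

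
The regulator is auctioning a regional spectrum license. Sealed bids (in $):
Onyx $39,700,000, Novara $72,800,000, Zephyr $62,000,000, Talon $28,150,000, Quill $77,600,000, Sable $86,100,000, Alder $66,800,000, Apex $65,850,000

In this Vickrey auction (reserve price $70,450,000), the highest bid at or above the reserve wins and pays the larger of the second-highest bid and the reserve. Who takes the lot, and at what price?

Sable pays $77,600,000

Sorting bids: 86,100,000 (Sable) > 77,600,000 (Quill) > 72,800,000 (Novara) > 66,800,000 (Alder) > 65,850,000 (Apex) > 62,000,000 (Zephyr) > …
Sable has the top bid at or above the reserve ($86,100,000).
Second-highest bid $77,600,000 exceeds the reserve $70,450,000 → payment $77,600,000.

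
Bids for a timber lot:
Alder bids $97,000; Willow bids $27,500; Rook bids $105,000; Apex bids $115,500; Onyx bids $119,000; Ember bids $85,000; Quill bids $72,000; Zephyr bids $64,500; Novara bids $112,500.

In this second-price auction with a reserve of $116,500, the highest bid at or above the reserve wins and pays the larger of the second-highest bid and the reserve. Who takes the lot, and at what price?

Onyx pays $116,500

Second-price auction with a reserve of $116,500: the highest bid at or above the reserve wins and pays the larger of the second-highest bid and the reserve.
Sorting bids: 119,000 (Onyx) > 115,500 (Apex) > 112,500 (Novara) > 105,000 (Rook) > 97,000 (Alder) > 85,000 (Ember) > …
Highest eligible bid: Onyx at $119,000.
max(second-highest $115,500, reserve $116,500) = $116,500.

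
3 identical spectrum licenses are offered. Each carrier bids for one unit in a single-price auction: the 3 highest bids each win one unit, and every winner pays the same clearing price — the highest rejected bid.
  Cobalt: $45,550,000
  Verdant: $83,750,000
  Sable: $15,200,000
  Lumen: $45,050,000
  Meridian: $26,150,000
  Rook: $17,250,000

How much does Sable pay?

Sable pays $0

Ordering the bids: 83,750,000 (Verdant), 45,550,000 (Cobalt), 45,050,000 (Lumen), 26,150,000 (Meridian), 17,250,000 (Rook), …
Top 3: Verdant, Cobalt, Lumen.
Clearing price = highest rejected bid = $26,150,000.
Sable does not win → pays $0.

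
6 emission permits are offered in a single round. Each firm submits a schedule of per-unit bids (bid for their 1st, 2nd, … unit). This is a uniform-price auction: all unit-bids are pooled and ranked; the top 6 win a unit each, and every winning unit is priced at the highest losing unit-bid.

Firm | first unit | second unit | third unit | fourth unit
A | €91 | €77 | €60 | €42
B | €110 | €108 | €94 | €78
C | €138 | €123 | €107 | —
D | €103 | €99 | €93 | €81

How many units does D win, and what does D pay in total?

Pooled unit-bids ranked (top 6): 138 (C-1), 123 (C-2), 110 (B-1), 108 (B-2), 107 (C-3), 103 (D-1)
The (k+1)-th unit-bid is €99.
D wins 1 unit(s) at €99 each.

D: 1 unit, pays €99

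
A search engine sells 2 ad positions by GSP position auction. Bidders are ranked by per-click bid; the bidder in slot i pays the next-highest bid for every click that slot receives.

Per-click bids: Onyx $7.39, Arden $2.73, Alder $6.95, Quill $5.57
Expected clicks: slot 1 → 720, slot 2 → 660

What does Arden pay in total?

Per-click bids in order: $7.39 (Onyx) > $6.95 (Alder) > $5.57 (Quill) > …
Arden ranks below slot 2 → no slot, pays nothing.

Arden pays $0.00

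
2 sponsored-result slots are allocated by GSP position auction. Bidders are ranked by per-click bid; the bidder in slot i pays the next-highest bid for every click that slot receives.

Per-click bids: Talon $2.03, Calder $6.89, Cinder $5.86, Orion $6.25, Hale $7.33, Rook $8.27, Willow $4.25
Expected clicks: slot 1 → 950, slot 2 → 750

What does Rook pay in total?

Per-click bids in order: $8.27 (Rook) > $7.33 (Hale) > $6.89 (Calder) > …
Rook holds slot 1 → pays next bid $7.33 × 950 clicks = $6963.50.

Rook pays $6963.50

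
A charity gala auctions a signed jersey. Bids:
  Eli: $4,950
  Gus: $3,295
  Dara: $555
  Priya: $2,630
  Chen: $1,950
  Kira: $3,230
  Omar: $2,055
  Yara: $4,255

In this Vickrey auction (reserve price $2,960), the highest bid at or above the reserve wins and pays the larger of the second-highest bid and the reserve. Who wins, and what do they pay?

Sorting bids: 4,950 (Eli) > 4,255 (Yara) > 3,295 (Gus) > 3,230 (Kira) > 2,630 (Priya) > 2,055 (Omar) > …
Eli has the top bid at or above the reserve ($4,950).
Second-highest bid $4,255 exceeds the reserve $2,960 → payment $4,255.

Eli pays $4,255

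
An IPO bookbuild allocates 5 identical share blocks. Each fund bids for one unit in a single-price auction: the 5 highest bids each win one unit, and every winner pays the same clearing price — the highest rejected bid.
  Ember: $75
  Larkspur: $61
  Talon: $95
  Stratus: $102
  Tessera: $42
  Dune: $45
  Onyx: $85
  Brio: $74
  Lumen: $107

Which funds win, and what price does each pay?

Ordering the bids: 107 (Lumen), 102 (Stratus), 95 (Talon), 85 (Onyx), 75 (Ember), 74 (Brio), 61 (Larkspur), …
The 5 highest are Lumen, Stratus, Talon, Onyx, Ember.
Clearing price = highest rejected bid = $74.

Lumen, Stratus, Talon, Onyx, Ember; each pays $74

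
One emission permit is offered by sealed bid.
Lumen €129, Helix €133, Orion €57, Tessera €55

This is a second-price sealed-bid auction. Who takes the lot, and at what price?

Sorting bids: 133 (Helix) > 129 (Lumen) > 57 (Orion) > 55 (Tessera)
Second-price: Helix pays Lumen's bid of €129.

Helix pays €129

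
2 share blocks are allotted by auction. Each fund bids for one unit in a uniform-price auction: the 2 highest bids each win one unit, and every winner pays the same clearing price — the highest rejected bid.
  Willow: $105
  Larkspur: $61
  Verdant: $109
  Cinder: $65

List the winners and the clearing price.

Verdant, Willow; each pays $65

Ordering the bids: 109 (Verdant), 105 (Willow), 65 (Cinder), 61 (Larkspur)
Top 2: Verdant, Willow.
First losing bid is Cinder's $65, which sets the uniform price.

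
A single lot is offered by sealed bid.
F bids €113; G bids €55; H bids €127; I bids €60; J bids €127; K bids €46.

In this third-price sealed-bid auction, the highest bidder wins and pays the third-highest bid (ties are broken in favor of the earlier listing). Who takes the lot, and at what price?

H pays €113

Bids ranked: 127 (H) > 127 (J) > 113 (F) > 60 (I) > 55 (G) > 46 (K)
H and J tie at €127; tie-break gives it to H.
H wins; payment is bid #3 in the ranking = €113.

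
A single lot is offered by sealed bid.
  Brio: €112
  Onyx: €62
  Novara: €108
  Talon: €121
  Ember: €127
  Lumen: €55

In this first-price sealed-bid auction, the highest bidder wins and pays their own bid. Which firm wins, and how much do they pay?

Sorting bids: 127 (Ember) > 121 (Talon) > 112 (Brio) > 108 (Novara) > 62 (Onyx) > 55 (Lumen)
First-price: Ember pays what they bid, €127.

Ember pays €127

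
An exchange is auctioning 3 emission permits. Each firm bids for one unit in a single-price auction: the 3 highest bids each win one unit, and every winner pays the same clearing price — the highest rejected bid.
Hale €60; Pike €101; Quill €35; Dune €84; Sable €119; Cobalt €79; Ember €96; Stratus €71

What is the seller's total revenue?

Ordering the bids: 119 (Sable), 101 (Pike), 96 (Ember), 84 (Dune), 79 (Cobalt), …
The 3 highest are Sable, Pike, Ember.
Highest unsuccessful bid: €84 → clearing price.
Total revenue = 3 × €84 = €252.

Total revenue: €252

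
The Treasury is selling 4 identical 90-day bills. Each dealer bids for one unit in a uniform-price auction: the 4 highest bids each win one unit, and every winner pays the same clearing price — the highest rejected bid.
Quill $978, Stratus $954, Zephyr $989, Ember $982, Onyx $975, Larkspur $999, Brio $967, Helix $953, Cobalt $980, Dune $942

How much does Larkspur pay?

Larkspur pays $978

Bids ranked high→low: 999 (Larkspur), 989 (Zephyr), 982 (Ember), 980 (Cobalt), 978 (Quill), 975 (Onyx), …
The 4 highest are Larkspur, Zephyr, Ember, Cobalt.
First losing bid is Quill's $978, which sets the uniform price.
Larkspur wins → pays $978.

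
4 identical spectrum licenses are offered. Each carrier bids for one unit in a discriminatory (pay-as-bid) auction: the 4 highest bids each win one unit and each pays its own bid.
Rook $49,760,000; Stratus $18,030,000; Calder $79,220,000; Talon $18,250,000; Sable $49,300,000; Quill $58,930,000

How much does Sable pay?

Sable pays $49,300,000

Sorting: 79,220,000 (Calder), 58,930,000 (Quill), 49,760,000 (Rook), 49,300,000 (Sable), 18,250,000 (Talon), 18,030,000 (Stratus)
Top 4: Calder, Quill, Rook, Sable.
Sable wins → own bid $49,300,000.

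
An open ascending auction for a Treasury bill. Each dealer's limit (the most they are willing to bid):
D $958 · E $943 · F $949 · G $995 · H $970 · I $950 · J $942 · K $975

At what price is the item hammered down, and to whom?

G wins at $975

Ascending (English) auction: the price rises until one bidder remains; the winner pays the price at which the last rival dropped out.
Limits in order: 995 (G) > 975 (K) > 970 (H) > 958 (D) > 950 (I) > 949 (F) > …
Once the price passes $975, only G is left; the hammer falls at K's limit of $975.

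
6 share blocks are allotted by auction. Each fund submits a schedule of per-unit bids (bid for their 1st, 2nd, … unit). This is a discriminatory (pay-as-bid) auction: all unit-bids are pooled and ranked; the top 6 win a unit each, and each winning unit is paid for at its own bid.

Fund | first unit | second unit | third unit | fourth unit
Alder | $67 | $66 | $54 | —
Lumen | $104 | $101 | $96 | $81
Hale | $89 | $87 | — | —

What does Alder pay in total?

Pooled unit-bids ranked (top 6): 104 (Lumen-1), 101 (Lumen-2), 96 (Lumen-3), 89 (Hale-1), 87 (Hale-2), 81 (Lumen-4)
Next rejected bid: $67 (not a price — pay-as-bid).
Alder wins no units.

Alder pays $0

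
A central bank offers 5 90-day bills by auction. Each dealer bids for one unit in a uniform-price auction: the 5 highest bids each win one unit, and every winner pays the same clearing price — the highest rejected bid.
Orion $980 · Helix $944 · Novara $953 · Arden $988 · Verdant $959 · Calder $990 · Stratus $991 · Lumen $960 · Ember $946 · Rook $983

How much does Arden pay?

Bids ranked high→low: 991 (Stratus), 990 (Calder), 988 (Arden), 983 (Rook), 980 (Orion), 960 (Lumen), 959 (Verdant), …
Winners (5 units): Stratus, Calder, Arden, Rook, Orion.
Clearing price = highest rejected bid = $960.
Arden wins → pays $960.

Arden pays $960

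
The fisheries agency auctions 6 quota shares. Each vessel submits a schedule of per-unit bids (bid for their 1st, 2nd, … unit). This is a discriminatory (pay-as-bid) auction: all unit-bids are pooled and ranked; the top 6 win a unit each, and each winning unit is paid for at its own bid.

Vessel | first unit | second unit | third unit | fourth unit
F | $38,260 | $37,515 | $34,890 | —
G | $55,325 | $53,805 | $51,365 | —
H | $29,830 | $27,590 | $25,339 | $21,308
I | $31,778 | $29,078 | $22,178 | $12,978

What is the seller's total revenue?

Total revenue: $271,160

All unit-bids, highest first — top 6: 55,325 (G-1), 53,805 (G-2), 51,365 (G-3), 38,260 (F-1), 37,515 (F-2), 34,890 (F-3)
Next rejected bid: $31,778 (not a price — pay-as-bid).
Each winning unit pays its own bid.
Revenue = 55,325 + 53,805 + 51,365 + 38,260 + 37,515 + 34,890 = $271,160.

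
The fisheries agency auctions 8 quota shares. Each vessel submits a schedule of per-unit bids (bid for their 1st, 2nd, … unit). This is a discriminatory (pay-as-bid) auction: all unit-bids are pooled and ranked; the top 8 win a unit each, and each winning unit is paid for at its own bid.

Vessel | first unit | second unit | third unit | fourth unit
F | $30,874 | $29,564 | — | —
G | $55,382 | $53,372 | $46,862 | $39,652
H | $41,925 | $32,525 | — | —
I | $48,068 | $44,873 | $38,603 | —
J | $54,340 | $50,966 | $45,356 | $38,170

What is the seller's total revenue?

Merging the schedules and taking the best 8: 55,382 (G-1), 54,340 (J-1), 53,372 (G-2), 50,966 (J-2), 48,068 (I-1), 46,862 (G-3), 45,356 (J-3), 44,873 (I-2)
Next rejected bid: $41,925 (not a price — pay-as-bid).
Each winning unit pays its own bid.
Revenue = 55,382 + 54,340 + 53,372 + 50,966 + 48,068 + 46,862 + 45,356 + 44,873 = $399,219.

Total revenue: $399,219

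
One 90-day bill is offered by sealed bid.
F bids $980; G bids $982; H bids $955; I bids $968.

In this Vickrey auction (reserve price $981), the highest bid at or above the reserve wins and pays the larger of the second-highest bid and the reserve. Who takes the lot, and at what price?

Sorting bids: 982 (G) > 980 (F) > 968 (I) > 955 (H)
Highest eligible bid: G at $982.
max(second-highest $980, reserve $981) = $981.

G pays $981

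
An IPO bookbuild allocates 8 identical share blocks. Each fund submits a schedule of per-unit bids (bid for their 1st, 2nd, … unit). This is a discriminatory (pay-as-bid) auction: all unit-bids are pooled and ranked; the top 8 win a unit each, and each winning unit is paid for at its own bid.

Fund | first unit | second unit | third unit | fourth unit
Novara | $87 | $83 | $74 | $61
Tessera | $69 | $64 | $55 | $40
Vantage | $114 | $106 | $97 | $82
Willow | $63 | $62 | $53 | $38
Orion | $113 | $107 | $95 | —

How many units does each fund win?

Novara 2, Orion 3, Vantage 3

Pooled unit-bids ranked (top 8): 114 (Vantage-1), 113 (Orion-1), 107 (Orion-2), 106 (Vantage-2), 97 (Vantage-3), 95 (Orion-3), 87 (Novara-1), 83 (Novara-2)
Next rejected bid: $82 (not a price — pay-as-bid).
Allocation: Novara 2, Orion 3, Vantage 3.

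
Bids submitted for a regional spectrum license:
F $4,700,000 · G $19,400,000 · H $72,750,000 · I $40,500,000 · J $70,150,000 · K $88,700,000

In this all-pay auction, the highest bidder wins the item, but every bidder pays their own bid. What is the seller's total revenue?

Total revenue: $296,200,000

Sorting bids: 88,700,000 (K) > 72,750,000 (H) > 70,150,000 (J) > 40,500,000 (I) > 19,400,000 (G) > 4,700,000 (F)
Every bidder forfeits their bid regardless of winning.
Revenue = 4,700,000 + 19,400,000 + 72,750,000 + 40,500,000 + 70,150,000 + 88,700,000 = $296,200,000.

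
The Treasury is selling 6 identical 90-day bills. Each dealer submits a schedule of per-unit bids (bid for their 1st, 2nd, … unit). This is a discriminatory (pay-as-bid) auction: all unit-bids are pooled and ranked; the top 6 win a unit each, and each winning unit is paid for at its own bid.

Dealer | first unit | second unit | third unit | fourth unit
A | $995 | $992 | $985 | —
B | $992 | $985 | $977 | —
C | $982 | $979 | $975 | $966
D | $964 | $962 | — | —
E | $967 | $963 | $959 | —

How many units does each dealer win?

All unit-bids, highest first — top 6: 995 (A-1), 992 (A-2), 992 (B-1), 985 (A-3), 985 (B-2), 982 (C-1)
Next rejected bid: $979 (not a price — pay-as-bid).
Allocation: A 3, B 2, C 1.

A 3, B 2, C 1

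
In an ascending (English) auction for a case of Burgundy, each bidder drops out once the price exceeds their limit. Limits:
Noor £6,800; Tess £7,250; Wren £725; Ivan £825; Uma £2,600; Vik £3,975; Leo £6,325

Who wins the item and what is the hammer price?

Tess wins at £6,800

Limits in order: 7,250 (Tess) > 6,800 (Noor) > 6,325 (Leo) > 3,975 (Vik) > 2,600 (Uma) > 825 (Ivan) > …
Once the price passes £6,800, only Tess is left; the hammer falls at Noor's limit of £6,800.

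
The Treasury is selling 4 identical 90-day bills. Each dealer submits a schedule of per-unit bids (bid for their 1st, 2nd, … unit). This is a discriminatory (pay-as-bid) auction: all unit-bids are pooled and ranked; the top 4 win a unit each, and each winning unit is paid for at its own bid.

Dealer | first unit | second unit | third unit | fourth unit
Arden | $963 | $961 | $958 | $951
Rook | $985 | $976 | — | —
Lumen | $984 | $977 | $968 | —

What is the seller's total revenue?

Total revenue: $3,922

Merging the schedules and taking the best 4: 985 (Rook-1), 984 (Lumen-1), 977 (Lumen-2), 976 (Rook-2)
Next rejected bid: $968 (not a price — pay-as-bid).
Each winning unit pays its own bid.
Revenue = 985 + 984 + 977 + 976 = $3,922.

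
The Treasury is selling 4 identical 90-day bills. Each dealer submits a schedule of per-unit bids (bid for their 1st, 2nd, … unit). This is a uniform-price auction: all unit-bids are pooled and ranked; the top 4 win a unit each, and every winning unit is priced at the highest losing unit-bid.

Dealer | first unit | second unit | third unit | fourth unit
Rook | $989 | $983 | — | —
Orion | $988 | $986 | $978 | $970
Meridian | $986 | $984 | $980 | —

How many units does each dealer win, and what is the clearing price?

Meridian 1, Orion 2, Rook 1; clearing price $984

Pooled unit-bids ranked (top 4): 989 (Rook-1), 988 (Orion-1), 986 (Orion-2), 986 (Meridian-1)
First bid not allocated: $984.
Allocation: Meridian 1, Orion 2, Rook 1.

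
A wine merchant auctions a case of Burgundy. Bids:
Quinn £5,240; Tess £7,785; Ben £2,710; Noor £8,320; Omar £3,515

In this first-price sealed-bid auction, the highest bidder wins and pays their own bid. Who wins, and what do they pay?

Noor pays £8,320

Bids in order: 8,320 (Noor) > 7,785 (Tess) > 5,240 (Quinn) > 3,515 (Omar) > 2,710 (Ben)
First-price: Noor pays what they bid, £8,320.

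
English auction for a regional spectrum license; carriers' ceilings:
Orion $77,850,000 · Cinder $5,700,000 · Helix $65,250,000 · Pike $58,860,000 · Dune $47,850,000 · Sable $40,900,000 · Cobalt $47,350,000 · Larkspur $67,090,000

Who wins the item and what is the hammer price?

Limits ranked: 77,850,000 (Orion) > 67,090,000 (Larkspur) > 65,250,000 (Helix) > 58,860,000 (Pike) > 47,850,000 (Dune) > 47,350,000 (Cobalt) > …
Once the price passes $67,090,000, only Orion is left; the hammer falls at Larkspur's limit of $67,090,000.

Orion wins at $67,090,000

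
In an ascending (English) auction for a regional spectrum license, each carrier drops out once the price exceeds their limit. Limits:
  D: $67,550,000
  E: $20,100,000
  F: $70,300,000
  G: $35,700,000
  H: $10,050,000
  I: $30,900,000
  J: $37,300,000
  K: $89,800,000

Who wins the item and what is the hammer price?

Limits in order: 89,800,000 (K) > 70,300,000 (F) > 67,550,000 (D) > 37,300,000 (J) > 35,700,000 (G) > 30,900,000 (I) > …
F is the last rival to drop out, at $70,300,000; K remains and wins at that price.

K wins at $70,300,000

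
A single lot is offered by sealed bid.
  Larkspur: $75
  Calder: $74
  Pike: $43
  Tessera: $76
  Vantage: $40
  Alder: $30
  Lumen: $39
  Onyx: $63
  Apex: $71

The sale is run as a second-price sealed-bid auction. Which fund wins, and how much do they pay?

Rule: the highest bidder wins and pays the second-highest bid.
Sorting bids: 76 (Tessera) > 75 (Larkspur) > 74 (Calder) > 71 (Apex) > 63 (Onyx) > 43 (Pike) > …
Tessera is highest; pays the second-highest bid, $75.

Tessera pays $75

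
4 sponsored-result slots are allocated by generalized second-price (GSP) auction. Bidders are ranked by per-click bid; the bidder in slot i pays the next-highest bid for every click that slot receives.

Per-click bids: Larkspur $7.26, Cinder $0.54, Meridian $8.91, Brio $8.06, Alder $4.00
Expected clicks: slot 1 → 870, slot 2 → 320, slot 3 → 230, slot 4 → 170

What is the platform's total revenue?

Sorting advertisers: $8.91 (Meridian) > $8.06 (Brio) > $7.26 (Larkspur) > $4.00 (Alder) > $0.54 (Cinder)
Slot 1: Meridian pays $8.06 × 870 = $7012.20
Slot 2: Brio pays $7.26 × 320 = $2323.20
Slot 3: Larkspur pays $4.00 × 230 = $920.00
Slot 4: Alder pays $0.54 × 170 = $91.80
Total = $10347.20

Total revenue: $10347.20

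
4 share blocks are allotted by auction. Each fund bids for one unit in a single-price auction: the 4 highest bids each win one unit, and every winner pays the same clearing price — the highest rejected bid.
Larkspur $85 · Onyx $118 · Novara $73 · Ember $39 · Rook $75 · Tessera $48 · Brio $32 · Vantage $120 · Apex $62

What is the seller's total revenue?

Bids ranked high→low: 120 (Vantage), 118 (Onyx), 85 (Larkspur), 75 (Rook), 73 (Novara), 62 (Apex), …
The 4 highest are Vantage, Onyx, Larkspur, Rook.
Clearing price = highest rejected bid = $73.
Total revenue = 4 × $73 = $292.

Total revenue: $292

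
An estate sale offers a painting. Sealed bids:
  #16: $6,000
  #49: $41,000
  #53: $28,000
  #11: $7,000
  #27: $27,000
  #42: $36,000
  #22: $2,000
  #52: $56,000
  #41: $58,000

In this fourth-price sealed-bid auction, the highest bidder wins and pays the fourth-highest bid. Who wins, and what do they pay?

Bids in order: 58,000 (#41) > 56,000 (#52) > 41,000 (#49) > 36,000 (#42) > 28,000 (#53) > 27,000 (#27) > …
#41 wins; payment is bid #4 in the ranking = $36,000.

#41 pays $36,000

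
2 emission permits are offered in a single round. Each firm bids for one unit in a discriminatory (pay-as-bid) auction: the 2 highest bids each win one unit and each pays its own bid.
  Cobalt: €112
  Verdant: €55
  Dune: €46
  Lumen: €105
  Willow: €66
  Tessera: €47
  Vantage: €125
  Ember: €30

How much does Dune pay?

Dune pays €0

Bids ranked high→low: 125 (Vantage), 112 (Cobalt), 105 (Lumen), 66 (Willow), …
The 2 highest are Vantage, Cobalt.
Dune does not win → €0.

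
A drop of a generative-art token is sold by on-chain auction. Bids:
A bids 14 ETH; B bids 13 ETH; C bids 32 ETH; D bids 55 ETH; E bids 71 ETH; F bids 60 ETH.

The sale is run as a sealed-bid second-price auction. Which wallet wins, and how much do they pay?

E pays 60 ETH

Bids ranked: 71 (E) > 60 (F) > 55 (D) > 32 (C) > 14 (A) > 13 (B)
Second-price: E pays F's bid of 60 ETH.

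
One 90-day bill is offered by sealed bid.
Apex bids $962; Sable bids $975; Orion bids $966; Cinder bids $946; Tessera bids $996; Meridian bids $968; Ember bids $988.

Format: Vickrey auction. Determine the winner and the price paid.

Rule: the highest bidder wins and pays the second-highest bid.
Sorting bids: 996 (Tessera) > 988 (Ember) > 975 (Sable) > 968 (Meridian) > 966 (Orion) > 962 (Apex) > …
Tessera is highest; pays the second-highest bid, $988.

Tessera pays $988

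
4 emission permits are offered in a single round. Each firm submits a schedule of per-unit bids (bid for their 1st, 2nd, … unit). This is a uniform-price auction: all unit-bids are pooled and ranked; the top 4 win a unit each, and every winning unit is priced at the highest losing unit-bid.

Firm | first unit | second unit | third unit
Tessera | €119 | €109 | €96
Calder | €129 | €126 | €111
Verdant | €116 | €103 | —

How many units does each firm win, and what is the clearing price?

Pooled unit-bids ranked (top 4): 129 (Calder-1), 126 (Calder-2), 119 (Tessera-1), 116 (Verdant-1)
The (k+1)-th unit-bid is €111.
Allocation: Calder 2, Tessera 1, Verdant 1.

Calder 2, Tessera 1, Verdant 1; clearing price €111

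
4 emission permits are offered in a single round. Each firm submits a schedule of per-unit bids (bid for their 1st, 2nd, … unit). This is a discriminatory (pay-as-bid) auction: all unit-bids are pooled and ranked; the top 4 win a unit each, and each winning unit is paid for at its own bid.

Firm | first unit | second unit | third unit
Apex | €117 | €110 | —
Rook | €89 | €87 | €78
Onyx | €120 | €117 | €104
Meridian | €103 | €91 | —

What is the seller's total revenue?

Merging the schedules and taking the best 4: 120 (Onyx-1), 117 (Apex-1), 117 (Onyx-2), 110 (Apex-2)
Next rejected bid: €104 (not a price — pay-as-bid).
Each winning unit pays its own bid.
Revenue = 120 + 117 + 117 + 110 = €464.

Total revenue: €464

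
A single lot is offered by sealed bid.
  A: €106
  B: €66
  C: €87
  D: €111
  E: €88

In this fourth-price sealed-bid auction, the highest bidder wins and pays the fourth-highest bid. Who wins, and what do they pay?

D pays €87

Rule: the highest bidder wins and pays the fourth-highest bid.
Bids in order: 111 (D) > 106 (A) > 88 (E) > 87 (C) > 66 (B)
D wins; payment is bid #4 in the ranking = €87.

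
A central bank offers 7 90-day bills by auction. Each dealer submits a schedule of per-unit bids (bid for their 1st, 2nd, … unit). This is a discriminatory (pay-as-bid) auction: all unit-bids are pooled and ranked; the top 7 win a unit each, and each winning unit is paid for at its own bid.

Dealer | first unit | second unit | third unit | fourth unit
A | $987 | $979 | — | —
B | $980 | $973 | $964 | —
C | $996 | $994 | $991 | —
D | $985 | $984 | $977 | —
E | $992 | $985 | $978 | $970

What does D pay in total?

All unit-bids, highest first — top 7: 996 (C-1), 994 (C-2), 992 (E-1), 991 (C-3), 987 (A-1), 985 (D-1), 985 (E-2)
Next rejected bid: $984 (not a price — pay-as-bid).
D's winning unit-bids: 985 = $985.

D pays $985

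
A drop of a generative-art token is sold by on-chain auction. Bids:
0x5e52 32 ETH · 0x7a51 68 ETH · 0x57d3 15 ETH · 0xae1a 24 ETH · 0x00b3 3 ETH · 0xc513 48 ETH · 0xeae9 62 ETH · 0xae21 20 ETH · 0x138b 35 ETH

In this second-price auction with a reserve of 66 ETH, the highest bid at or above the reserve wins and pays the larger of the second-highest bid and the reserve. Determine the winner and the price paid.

Second-price auction with a reserve of 66 ETH: the highest bid at or above the reserve wins and pays the larger of the second-highest bid and the reserve.
Bids in order: 68 (0x7a51) > 62 (0xeae9) > 48 (0xc513) > 35 (0x138b) > 32 (0x5e52) > 24 (0xae1a) > …
0x7a51 has the top bid at or above the reserve (68 ETH).
Second-highest bid 62 ETH is below the reserve 66 ETH, so the reserve binds → payment 66 ETH.

0x7a51 pays 66 ETH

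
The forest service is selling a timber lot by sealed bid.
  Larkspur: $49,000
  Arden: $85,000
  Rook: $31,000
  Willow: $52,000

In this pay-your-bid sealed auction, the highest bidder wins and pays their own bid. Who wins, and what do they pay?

Rule: the highest bidder wins and pays their own bid.
Bids in order: 85,000 (Arden) > 52,000 (Willow) > 49,000 (Larkspur) > 31,000 (Rook)
Arden has the highest bid and pays exactly that: $85,000.

Arden pays $85,000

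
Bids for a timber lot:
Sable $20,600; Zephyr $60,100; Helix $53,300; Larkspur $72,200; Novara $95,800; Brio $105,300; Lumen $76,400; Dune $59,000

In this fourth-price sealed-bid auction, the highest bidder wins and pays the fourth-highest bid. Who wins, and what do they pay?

Brio pays $72,200

Sorting bids: 105,300 (Brio) > 95,800 (Novara) > 76,400 (Lumen) > 72,200 (Larkspur) > 60,100 (Zephyr) > 59,000 (Dune) > …
Brio wins; payment is bid #4 in the ranking = $72,200.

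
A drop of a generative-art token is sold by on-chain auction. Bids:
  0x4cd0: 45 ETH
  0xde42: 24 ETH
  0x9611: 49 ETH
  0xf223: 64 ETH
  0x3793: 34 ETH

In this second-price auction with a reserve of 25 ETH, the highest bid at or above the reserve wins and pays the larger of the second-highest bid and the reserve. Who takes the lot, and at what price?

0xf223 pays 49 ETH

Bids ranked: 64 (0xf223) > 49 (0x9611) > 45 (0x4cd0) > 34 (0x3793) > 24 (0xde42)
Highest eligible bid: 0xf223 at 64 ETH.
Second-highest bid 49 ETH exceeds the reserve 25 ETH → payment 49 ETH.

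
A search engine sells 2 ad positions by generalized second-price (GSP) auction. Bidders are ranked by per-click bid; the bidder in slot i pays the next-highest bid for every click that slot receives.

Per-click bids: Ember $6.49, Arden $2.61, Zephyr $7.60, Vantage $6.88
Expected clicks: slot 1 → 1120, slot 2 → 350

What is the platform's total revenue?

Total revenue: $9977.10

Ranked by bid: $7.60 (Zephyr) > $6.88 (Vantage) > $6.49 (Ember) > …
Slot 1: Zephyr pays $6.88 × 1120 = $7705.60
Slot 2: Vantage pays $6.49 × 350 = $2271.50
Total = $9977.10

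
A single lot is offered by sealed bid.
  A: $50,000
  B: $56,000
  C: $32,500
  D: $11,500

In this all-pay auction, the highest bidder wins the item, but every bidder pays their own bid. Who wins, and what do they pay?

Sorting bids: 56,000 (B) > 50,000 (A) > 32,500 (C) > 11,500 (D)
B wins with the top bid; all bids are sunk regardless.

B pays $56,000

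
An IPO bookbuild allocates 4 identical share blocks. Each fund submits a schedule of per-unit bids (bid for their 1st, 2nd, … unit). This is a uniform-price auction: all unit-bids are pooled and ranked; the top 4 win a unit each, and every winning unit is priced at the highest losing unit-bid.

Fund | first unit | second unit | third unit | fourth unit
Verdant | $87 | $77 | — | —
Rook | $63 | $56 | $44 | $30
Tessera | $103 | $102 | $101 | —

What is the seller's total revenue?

Total revenue: $308

Pooled unit-bids ranked (top 4): 103 (Tessera-1), 102 (Tessera-2), 101 (Tessera-3), 87 (Verdant-1)
First bid not allocated: $77.
Allocation: Tessera 3, Verdant 1. Every unit priced at $77.
Revenue = 4 × 77 = $308.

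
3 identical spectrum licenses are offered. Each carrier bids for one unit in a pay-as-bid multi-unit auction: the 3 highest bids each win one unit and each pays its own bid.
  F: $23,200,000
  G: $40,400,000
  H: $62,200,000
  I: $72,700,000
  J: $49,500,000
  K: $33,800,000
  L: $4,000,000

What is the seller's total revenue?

Total revenue: $184,400,000

Ordering the bids: 72,700,000 (I), 62,200,000 (H), 49,500,000 (J), 40,400,000 (G), 33,800,000 (K), …
Top 3: I, H, J.
Total revenue = 72,700,000 + 62,200,000 + 49,500,000 = $184,400,000.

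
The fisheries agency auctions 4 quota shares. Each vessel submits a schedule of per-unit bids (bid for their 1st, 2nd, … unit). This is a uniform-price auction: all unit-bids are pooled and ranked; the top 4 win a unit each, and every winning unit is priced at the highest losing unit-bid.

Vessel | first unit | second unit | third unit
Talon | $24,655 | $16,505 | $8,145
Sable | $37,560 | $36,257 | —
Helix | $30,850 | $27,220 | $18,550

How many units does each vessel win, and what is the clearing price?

Helix 2, Sable 2; clearing price $24,655

Pooled unit-bids ranked (top 4): 37,560 (Sable-1), 36,257 (Sable-2), 30,850 (Helix-1), 27,220 (Helix-2)
Highest rejected unit-bid = $24,655.
Allocation: Helix 2, Sable 2.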